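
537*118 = 63366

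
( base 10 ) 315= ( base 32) 9R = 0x13B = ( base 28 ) B7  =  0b100111011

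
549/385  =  549/385=   1.43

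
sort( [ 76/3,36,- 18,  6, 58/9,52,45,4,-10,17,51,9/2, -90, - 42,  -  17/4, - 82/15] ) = [ - 90, - 42, - 18,-10, - 82/15, - 17/4, 4,9/2, 6,58/9,17, 76/3,36,45,51,  52 ]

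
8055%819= 684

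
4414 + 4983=9397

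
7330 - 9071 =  - 1741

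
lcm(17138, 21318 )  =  874038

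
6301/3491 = 6301/3491 = 1.80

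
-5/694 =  - 1 + 689/694= - 0.01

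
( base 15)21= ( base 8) 37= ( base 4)133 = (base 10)31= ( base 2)11111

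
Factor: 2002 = 2^1*7^1*11^1*13^1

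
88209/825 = 106+23/25 = 106.92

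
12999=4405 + 8594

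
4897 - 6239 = -1342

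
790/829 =790/829 = 0.95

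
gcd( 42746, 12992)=58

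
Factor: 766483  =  191^1* 4013^1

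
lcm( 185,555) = 555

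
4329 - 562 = 3767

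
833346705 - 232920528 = 600426177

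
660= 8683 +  - 8023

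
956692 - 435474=521218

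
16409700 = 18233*900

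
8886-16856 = -7970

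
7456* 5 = 37280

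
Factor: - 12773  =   - 53^1*241^1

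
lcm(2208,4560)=209760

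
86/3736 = 43/1868  =  0.02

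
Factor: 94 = 2^1*47^1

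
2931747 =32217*91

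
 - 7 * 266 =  - 1862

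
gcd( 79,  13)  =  1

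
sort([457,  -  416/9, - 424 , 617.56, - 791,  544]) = [- 791, - 424, - 416/9,457,544,  617.56 ] 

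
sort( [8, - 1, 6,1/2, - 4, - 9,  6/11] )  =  [-9, - 4,-1, 1/2,  6/11,  6,8] 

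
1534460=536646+997814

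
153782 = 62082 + 91700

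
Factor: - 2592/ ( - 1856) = 81/58=2^ ( - 1) * 3^4*29^(-1) 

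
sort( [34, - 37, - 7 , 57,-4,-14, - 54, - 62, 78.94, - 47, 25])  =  [ - 62,  -  54,-47, - 37, - 14, - 7,-4,25,34, 57,78.94 ] 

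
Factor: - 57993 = - 3^1*13^1*1487^1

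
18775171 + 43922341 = 62697512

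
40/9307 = 40/9307 = 0.00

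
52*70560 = 3669120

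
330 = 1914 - 1584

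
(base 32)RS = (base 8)1574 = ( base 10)892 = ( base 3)1020001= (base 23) 1FI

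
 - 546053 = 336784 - 882837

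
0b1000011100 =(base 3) 202000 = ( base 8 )1034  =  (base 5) 4130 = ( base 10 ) 540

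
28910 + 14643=43553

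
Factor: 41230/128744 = 2^( - 2) * 5^1 * 11^( - 2) * 31^1 = 155/484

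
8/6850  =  4/3425=0.00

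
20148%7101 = 5946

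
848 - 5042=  - 4194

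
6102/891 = 226/33 = 6.85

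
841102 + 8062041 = 8903143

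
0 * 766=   0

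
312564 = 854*366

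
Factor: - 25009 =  - 89^1 * 281^1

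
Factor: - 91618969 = -13^1*19^1*41^1*83^1 * 109^1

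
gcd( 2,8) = 2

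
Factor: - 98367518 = -2^1 * 71^1*692729^1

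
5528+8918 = 14446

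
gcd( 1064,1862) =266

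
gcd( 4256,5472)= 608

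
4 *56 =224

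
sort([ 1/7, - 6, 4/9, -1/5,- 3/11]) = [ - 6, - 3/11,  -  1/5,  1/7, 4/9]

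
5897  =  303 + 5594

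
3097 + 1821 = 4918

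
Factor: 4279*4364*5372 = 2^4*11^1*17^1*79^1*389^1*1091^1 =100314342832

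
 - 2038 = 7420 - 9458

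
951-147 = 804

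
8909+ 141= 9050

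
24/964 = 6/241 = 0.02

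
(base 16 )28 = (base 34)16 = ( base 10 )40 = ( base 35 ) 15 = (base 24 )1G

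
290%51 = 35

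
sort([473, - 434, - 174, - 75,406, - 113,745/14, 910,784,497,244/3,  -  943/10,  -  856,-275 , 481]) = [-856, - 434,  -  275,-174, - 113, - 943/10,  -  75, 745/14,244/3,406,473,481,497,784,  910] 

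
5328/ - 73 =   -  5328/73=- 72.99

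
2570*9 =23130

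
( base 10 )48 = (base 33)1F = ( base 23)22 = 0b110000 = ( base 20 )28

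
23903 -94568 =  - 70665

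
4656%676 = 600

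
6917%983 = 36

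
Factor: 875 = 5^3  *7^1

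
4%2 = 0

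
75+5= 80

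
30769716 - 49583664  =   - 18813948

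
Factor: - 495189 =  - 3^2*55021^1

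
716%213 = 77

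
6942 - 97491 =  - 90549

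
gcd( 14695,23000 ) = 5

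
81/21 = 27/7 = 3.86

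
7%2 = 1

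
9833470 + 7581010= 17414480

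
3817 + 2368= 6185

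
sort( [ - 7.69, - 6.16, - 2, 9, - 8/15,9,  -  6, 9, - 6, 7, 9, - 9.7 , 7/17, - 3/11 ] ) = [  -  9.7, - 7.69 , - 6.16,-6 , - 6, -2, - 8/15, - 3/11, 7/17,7,9, 9, 9, 9 ] 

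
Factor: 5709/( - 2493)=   -  1903/831 = - 3^( - 1)*11^1 * 173^1* 277^(-1 ) 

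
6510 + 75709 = 82219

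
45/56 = 45/56 = 0.80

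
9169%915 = 19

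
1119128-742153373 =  - 741034245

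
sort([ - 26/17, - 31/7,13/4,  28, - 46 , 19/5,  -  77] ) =[ - 77, - 46, - 31/7, - 26/17,  13/4,19/5,28]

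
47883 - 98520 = - 50637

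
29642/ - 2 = - 14821/1 = - 14821.00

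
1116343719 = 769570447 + 346773272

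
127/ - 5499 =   -  1 +5372/5499 = - 0.02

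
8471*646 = 5472266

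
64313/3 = 21437 +2/3 = 21437.67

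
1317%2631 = 1317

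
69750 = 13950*5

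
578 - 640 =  - 62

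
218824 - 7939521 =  - 7720697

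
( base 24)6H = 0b10100001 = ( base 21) 7e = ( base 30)5B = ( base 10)161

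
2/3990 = 1/1995 =0.00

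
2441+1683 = 4124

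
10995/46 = 239+1/46= 239.02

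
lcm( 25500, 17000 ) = 51000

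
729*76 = 55404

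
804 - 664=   140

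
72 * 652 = 46944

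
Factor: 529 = 23^2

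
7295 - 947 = 6348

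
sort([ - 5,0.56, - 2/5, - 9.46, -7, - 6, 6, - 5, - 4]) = [ - 9.46, -7, - 6, - 5,  -  5, - 4,-2/5, 0.56, 6] 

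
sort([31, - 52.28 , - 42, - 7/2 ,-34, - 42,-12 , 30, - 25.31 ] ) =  [ - 52.28, - 42 , - 42, - 34, - 25.31, - 12 ,-7/2, 30 , 31]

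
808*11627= 9394616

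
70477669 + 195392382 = 265870051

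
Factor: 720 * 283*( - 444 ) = -2^6 * 3^3*5^1*37^1*283^1 = - 90469440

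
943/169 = 5+98/169 = 5.58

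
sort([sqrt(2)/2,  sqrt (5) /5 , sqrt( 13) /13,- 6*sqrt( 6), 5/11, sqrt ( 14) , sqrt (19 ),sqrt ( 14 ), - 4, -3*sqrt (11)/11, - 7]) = [  -  6 * sqrt(6), - 7, - 4,- 3*sqrt ( 11) /11,sqrt ( 13) /13 , sqrt( 5 )/5,5/11 , sqrt ( 2)/2, sqrt(14), sqrt( 14),  sqrt(19) ] 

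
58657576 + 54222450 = 112880026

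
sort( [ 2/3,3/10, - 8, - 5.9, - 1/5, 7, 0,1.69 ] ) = [ - 8, - 5.9, - 1/5, 0, 3/10, 2/3, 1.69, 7 ] 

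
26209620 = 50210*522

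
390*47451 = 18505890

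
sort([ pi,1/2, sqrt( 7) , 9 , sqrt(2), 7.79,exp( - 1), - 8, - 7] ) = [ - 8 ,-7, exp( - 1 ), 1/2, sqrt( 2), sqrt( 7),  pi, 7.79 , 9 ]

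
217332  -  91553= 125779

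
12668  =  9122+3546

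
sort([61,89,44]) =[44,61  ,  89]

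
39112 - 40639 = -1527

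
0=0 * 2498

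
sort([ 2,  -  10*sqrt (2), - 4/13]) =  [ - 10*sqrt( 2), - 4/13,2]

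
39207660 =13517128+25690532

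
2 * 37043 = 74086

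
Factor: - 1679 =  - 23^1* 73^1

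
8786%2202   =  2180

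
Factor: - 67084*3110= -208631240  =  - 2^3*5^1 * 31^1*311^1*541^1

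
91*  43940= 3998540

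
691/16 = 691/16  =  43.19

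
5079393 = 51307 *99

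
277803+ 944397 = 1222200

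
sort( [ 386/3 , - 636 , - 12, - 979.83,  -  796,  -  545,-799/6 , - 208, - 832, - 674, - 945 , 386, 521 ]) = [ - 979.83, - 945 , - 832, - 796 , - 674, - 636, - 545, - 208 , - 799/6 ,-12, 386/3,386, 521]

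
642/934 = 321/467 = 0.69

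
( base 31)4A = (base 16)86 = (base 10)134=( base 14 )98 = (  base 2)10000110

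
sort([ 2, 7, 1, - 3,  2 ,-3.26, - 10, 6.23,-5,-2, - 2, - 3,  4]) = [ - 10 ,- 5, - 3.26 ,-3, - 3,-2, - 2,  1, 2,2, 4,6.23, 7]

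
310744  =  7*44392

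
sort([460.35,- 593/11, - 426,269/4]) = [ - 426, - 593/11,269/4, 460.35]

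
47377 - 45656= 1721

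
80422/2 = 40211 =40211.00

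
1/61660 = 1/61660 = 0.00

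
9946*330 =3282180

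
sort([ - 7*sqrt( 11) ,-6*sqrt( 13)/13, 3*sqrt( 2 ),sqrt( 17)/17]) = [- 7*sqrt( 11), - 6*sqrt( 13) /13, sqrt( 17 ) /17, 3  *  sqrt( 2 )] 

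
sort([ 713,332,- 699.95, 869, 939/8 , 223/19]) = [- 699.95, 223/19, 939/8, 332, 713, 869] 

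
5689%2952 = 2737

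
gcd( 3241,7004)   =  1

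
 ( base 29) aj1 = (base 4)2030002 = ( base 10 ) 8962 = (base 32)8O2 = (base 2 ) 10001100000010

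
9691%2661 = 1708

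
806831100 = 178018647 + 628812453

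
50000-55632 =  - 5632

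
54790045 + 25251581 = 80041626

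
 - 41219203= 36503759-77722962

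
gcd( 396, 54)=18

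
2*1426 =2852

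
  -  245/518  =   - 35/74=- 0.47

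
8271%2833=2605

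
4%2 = 0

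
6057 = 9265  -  3208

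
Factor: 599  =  599^1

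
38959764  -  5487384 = 33472380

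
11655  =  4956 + 6699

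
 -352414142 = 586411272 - 938825414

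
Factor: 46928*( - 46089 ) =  - 2^4*3^4*7^1*419^1*569^1 = - 2162864592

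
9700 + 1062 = 10762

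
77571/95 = 77571/95 = 816.54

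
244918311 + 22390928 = 267309239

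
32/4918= 16/2459 = 0.01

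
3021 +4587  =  7608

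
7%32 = 7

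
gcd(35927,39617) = 1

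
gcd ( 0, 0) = 0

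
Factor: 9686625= 3^1*5^3*13^1*1987^1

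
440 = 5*88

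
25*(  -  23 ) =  - 575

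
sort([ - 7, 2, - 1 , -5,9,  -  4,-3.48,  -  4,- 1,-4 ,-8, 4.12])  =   [ - 8,-7,-5,-4, -4, - 4,-3.48  , - 1,  -  1, 2,4.12, 9]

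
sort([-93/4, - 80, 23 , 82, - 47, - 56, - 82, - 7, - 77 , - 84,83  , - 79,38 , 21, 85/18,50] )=[ - 84 , - 82,  -  80 ,  -  79, - 77 , - 56,-47, - 93/4, - 7,85/18,21 , 23, 38,50,82,83] 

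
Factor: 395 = 5^1*79^1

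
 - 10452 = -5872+  -  4580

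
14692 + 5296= 19988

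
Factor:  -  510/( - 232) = 2^( - 2) * 3^1*5^1 * 17^1*29^( - 1 ) = 255/116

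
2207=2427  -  220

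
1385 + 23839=25224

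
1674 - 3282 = -1608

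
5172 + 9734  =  14906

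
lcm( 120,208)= 3120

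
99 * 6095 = 603405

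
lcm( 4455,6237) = 31185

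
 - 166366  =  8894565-9060931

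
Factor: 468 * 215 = 2^2*3^2*5^1*13^1*43^1 = 100620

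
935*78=72930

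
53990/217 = 248+174/217 =248.80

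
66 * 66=4356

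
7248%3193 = 862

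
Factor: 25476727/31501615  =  5^ ( - 1)*17^1*37^( - 1 ) * 743^1*2017^1*170279^( - 1) 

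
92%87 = 5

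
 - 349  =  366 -715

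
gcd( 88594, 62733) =11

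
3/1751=3/1751=0.00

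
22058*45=992610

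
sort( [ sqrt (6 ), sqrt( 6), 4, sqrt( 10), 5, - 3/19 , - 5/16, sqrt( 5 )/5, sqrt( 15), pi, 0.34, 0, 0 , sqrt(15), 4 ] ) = [ - 5/16 , - 3/19, 0, 0, 0.34, sqrt ( 5)/5, sqrt( 6), sqrt (6), pi, sqrt( 10), sqrt( 15), sqrt (15 ),4,4, 5] 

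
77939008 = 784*99412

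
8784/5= 8784/5 = 1756.80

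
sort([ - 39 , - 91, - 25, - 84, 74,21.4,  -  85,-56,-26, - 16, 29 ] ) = [ - 91, - 85 , - 84, - 56, -39, - 26, - 25 ,- 16,21.4 , 29, 74]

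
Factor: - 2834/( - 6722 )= 1417/3361 = 13^1*109^1*3361^( - 1 )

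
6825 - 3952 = 2873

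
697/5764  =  697/5764 =0.12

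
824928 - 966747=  - 141819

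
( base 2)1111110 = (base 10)126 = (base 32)3u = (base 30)46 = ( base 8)176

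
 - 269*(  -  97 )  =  26093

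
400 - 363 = 37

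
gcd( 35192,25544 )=8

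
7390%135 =100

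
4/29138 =2/14569 = 0.00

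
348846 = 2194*159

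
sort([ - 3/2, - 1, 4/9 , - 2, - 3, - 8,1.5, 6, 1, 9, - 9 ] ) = [- 9,-8,-3, - 2, - 3/2, - 1, 4/9,1, 1.5, 6 , 9]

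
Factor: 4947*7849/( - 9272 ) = - 38829003/9272=-2^ ( - 3) * 3^1*17^1*19^( - 1) * 47^1*61^(  -  1 )*97^1*167^1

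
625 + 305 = 930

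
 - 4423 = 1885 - 6308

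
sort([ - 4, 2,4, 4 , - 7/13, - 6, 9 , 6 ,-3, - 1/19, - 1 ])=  [ - 6,  -  4,-3, - 1, - 7/13,-1/19,2, 4, 4,6 , 9 ] 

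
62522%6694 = 2276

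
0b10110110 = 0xb6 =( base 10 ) 182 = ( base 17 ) ac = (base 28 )6E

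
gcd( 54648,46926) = 594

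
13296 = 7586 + 5710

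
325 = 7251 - 6926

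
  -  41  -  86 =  - 127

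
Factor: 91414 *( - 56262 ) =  - 2^2*3^1*9377^1*45707^1 = -  5143134468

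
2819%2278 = 541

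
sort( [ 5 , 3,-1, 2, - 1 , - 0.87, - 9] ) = [- 9,  -  1,  -  1,-0.87,2 , 3,5]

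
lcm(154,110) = 770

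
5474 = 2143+3331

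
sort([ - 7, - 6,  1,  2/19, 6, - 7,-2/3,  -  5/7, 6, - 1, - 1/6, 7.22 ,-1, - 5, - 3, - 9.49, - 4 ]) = [ - 9.49, - 7,  -  7, - 6,  -  5, - 4 , - 3, - 1, - 1,- 5/7, - 2/3,-1/6,2/19 , 1, 6, 6, 7.22]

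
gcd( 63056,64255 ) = 1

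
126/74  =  1 + 26/37= 1.70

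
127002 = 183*694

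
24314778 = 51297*474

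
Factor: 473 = 11^1*43^1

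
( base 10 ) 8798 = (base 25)e1n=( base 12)5112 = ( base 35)76d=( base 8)21136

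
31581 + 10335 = 41916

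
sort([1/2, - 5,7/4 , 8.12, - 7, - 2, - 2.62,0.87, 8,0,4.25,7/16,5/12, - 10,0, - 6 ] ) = [-10, - 7,-6,  -  5, - 2.62, - 2,0,0,5/12, 7/16,1/2,0.87,7/4,4.25 , 8,8.12 ] 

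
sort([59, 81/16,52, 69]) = [ 81/16, 52,59,69] 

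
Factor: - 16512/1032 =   -  2^4 = - 16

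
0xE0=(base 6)1012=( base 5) 1344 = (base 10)224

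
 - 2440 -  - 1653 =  - 787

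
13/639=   13/639=0.02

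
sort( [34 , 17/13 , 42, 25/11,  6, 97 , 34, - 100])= [ - 100,  17/13, 25/11, 6,34,34,42,97]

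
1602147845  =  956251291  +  645896554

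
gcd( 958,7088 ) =2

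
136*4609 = 626824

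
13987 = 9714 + 4273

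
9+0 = 9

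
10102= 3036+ 7066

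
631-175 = 456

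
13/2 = 6+ 1/2 = 6.50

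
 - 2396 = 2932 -5328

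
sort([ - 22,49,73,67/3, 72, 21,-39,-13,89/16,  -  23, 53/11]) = [-39, - 23,-22, - 13, 53/11, 89/16, 21,67/3  ,  49, 72, 73]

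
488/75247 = 488/75247 = 0.01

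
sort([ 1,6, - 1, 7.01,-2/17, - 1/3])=[ - 1, - 1/3,  -  2/17, 1, 6,7.01]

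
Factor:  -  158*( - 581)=2^1 * 7^1 * 79^1*83^1 = 91798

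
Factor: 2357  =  2357^1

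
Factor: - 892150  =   - 2^1* 5^2*7^1*2549^1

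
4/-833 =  - 4/833 = -0.00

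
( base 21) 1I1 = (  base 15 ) 39A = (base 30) RA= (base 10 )820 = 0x334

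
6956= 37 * 188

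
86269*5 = 431345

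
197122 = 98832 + 98290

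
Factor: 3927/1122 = 2^( - 1) * 7^1 = 7/2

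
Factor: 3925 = 5^2 * 157^1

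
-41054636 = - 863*47572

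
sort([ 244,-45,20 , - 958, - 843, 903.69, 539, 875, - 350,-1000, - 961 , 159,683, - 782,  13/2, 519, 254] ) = [ - 1000, - 961, - 958, - 843,- 782, - 350, - 45, 13/2, 20, 159, 244,254,519,539,683, 875, 903.69 ] 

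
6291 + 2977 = 9268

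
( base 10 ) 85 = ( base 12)71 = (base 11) 78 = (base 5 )320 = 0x55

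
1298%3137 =1298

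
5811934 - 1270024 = 4541910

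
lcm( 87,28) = 2436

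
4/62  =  2/31 = 0.06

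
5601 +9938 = 15539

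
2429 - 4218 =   -  1789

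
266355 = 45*5919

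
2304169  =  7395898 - 5091729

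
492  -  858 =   -  366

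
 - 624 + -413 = - 1037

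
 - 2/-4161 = 2/4161 = 0.00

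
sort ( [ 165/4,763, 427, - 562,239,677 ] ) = [ - 562, 165/4, 239,427,677,763] 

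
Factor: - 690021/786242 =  - 2^( - 1)* 3^2*43^1*1783^1*393121^( - 1 )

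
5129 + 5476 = 10605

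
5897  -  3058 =2839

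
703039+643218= 1346257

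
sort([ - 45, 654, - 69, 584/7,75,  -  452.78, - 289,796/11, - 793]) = [ - 793, - 452.78, -289, - 69, - 45, 796/11,75,584/7, 654]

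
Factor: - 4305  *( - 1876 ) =8076180=2^2*3^1*5^1*7^2*41^1 * 67^1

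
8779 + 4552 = 13331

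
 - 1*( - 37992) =37992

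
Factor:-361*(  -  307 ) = 19^2*307^1 = 110827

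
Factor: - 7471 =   -  31^1*241^1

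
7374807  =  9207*801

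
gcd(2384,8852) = 4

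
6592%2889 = 814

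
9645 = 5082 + 4563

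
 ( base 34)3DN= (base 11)2A56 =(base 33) 3K6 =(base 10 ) 3933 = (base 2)111101011101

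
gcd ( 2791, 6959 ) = 1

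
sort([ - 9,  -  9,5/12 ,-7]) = [ - 9, - 9,-7,5/12 ]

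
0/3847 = 0= 0.00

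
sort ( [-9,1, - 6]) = [ - 9, -6, 1 ]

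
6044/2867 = 6044/2867 = 2.11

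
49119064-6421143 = 42697921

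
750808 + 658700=1409508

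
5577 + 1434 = 7011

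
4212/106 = 2106/53= 39.74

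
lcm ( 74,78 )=2886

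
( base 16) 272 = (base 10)626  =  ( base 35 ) HV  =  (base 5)10001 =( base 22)16a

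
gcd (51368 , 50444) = 4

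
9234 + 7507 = 16741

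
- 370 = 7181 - 7551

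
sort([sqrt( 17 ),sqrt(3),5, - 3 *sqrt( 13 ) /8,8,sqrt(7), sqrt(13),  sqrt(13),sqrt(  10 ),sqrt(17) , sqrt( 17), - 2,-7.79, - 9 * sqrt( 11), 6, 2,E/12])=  [  -  9*sqrt( 11), - 7.79, - 2, - 3*sqrt( 13 ) /8, E/12,sqrt( 3),2,  sqrt(7),sqrt( 10 ),sqrt( 13 ),sqrt(13),sqrt( 17), sqrt( 17), sqrt( 17 ), 5, 6,8]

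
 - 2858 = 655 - 3513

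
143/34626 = 143/34626 = 0.00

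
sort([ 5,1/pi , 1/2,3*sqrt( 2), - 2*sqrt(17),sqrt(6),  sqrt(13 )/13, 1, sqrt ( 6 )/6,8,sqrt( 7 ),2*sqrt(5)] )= [ - 2*sqrt(17 ), sqrt(13 )/13, 1/pi,  sqrt( 6 )/6, 1/2, 1, sqrt( 6),  sqrt(7 ),3*sqrt(2 ), 2*sqrt(5 ),5, 8]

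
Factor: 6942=2^1*3^1 * 13^1 * 89^1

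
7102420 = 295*24076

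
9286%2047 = 1098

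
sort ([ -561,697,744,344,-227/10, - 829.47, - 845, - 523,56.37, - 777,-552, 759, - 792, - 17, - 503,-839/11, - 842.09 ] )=[ - 845, - 842.09,-829.47, - 792, - 777, - 561,-552, - 523, - 503, - 839/11,-227/10, - 17,56.37,344, 697,  744,759 ]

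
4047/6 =674 + 1/2 = 674.50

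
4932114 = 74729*66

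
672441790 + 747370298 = 1419812088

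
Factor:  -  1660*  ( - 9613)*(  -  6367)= - 2^2*5^1 * 83^1 * 6367^1*9613^1 = - 101601911860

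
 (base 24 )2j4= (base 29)1QH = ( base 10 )1612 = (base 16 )64c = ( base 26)2A0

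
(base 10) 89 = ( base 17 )54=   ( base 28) 35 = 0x59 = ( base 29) 32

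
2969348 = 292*10169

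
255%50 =5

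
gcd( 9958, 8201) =1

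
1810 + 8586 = 10396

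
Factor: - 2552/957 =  - 2^3*3^(-1 ) =- 8/3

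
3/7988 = 3/7988= 0.00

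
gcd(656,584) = 8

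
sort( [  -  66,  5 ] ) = [ - 66, 5 ] 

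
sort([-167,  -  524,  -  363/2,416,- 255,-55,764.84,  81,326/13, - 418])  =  [-524, - 418, - 255,  -  363/2 ,  -  167, - 55,326/13,  81, 416,764.84]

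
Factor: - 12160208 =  - 2^4*827^1 * 919^1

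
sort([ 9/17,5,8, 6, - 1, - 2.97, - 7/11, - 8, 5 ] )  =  [ - 8, - 2.97, - 1, - 7/11,9/17,5,5, 6,8 ]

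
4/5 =4/5 = 0.80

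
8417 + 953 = 9370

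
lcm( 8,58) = 232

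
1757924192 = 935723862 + 822200330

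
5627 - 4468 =1159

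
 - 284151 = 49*( - 5799) 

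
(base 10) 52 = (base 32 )1k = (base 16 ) 34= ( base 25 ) 22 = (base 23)26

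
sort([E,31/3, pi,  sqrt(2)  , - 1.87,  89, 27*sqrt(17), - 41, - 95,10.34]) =[-95 , - 41,-1.87,sqrt(2), E, pi,31/3,10.34,89,27 * sqrt(17 ) ]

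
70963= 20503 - -50460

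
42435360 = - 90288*( - 470 ) 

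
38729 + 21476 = 60205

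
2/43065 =2/43065=0.00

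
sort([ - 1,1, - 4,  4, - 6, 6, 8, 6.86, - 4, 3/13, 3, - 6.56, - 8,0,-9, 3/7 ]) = [ - 9,-8, - 6.56, - 6, - 4,-4, - 1,0,3/13,  3/7,1,3,4,6,  6.86,8] 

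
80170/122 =40085/61= 657.13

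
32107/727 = 44 + 119/727 = 44.16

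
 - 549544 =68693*( - 8)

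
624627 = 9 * 69403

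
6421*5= 32105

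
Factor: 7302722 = 2^1*7^1 * 29^1*17987^1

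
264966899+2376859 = 267343758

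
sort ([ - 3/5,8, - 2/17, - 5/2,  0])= [ - 5/2, - 3/5, - 2/17,0 , 8]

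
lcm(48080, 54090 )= 432720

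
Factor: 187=11^1 * 17^1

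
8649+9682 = 18331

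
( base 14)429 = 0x335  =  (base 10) 821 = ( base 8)1465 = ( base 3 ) 1010102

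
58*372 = 21576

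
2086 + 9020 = 11106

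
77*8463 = 651651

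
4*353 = 1412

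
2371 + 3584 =5955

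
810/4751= 810/4751 = 0.17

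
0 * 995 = 0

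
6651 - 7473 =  - 822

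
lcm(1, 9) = 9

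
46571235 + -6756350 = 39814885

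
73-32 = 41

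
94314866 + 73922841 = 168237707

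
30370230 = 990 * 30677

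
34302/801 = 11434/267 = 42.82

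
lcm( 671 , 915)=10065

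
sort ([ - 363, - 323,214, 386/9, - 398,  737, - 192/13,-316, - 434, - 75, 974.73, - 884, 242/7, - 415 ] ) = [ - 884, - 434, - 415, - 398, - 363, - 323, - 316,  -  75,  -  192/13,242/7 , 386/9, 214, 737, 974.73 ]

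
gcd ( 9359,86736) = 1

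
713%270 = 173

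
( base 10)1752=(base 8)3330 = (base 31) 1PG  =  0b11011011000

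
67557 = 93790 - 26233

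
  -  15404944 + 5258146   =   - 10146798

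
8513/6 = 8513/6=1418.83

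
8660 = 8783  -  123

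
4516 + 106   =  4622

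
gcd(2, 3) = 1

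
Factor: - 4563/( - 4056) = 2^( - 3)*3^2 = 9/8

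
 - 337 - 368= - 705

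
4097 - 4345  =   - 248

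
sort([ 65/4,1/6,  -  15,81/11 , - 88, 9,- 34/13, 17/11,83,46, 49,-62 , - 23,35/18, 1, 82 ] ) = [ - 88 , - 62 ,-23,-15,-34/13,  1/6,1, 17/11,  35/18, 81/11 , 9  ,  65/4 , 46,49,82, 83 ]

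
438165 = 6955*63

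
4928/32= 154 = 154.00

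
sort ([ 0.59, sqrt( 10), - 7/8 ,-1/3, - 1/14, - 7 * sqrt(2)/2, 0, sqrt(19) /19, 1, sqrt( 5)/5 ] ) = [ - 7*  sqrt(2) /2,-7/8, - 1/3, - 1/14 , 0,sqrt( 19) /19,sqrt( 5)/5, 0.59, 1,sqrt(10) ]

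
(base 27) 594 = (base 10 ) 3892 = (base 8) 7464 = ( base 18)c04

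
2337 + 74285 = 76622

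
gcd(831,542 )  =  1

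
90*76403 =6876270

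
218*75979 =16563422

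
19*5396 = 102524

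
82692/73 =1132 + 56/73  =  1132.77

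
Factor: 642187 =7^1*13^1*7057^1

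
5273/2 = 2636+1/2 = 2636.50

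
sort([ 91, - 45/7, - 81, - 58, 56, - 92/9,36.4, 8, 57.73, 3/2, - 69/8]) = [-81, - 58, - 92/9 ,-69/8, - 45/7,3/2,8 , 36.4,  56,57.73,91]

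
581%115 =6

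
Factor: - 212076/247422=- 2^1*3^1*7^(  -  1)  =  - 6/7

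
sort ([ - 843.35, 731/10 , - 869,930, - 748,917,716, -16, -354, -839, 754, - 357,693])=[ - 869,-843.35 , - 839,-748, - 357, -354,-16, 731/10, 693,716,754,  917,930]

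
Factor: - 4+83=79^1 =79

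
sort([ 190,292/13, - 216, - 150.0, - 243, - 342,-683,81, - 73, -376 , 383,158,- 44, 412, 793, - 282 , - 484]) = [-683, - 484,  -  376, - 342, - 282,-243,- 216, - 150.0, - 73,-44,  292/13,81, 158, 190,  383, 412,793]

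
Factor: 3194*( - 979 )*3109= - 2^1*11^1*89^1 *1597^1*3109^1 = - 9721612934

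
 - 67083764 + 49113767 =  - 17969997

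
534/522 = 89/87 = 1.02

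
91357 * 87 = 7948059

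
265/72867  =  265/72867= 0.00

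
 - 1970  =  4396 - 6366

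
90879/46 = 1975 + 29/46 = 1975.63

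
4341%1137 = 930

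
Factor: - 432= - 2^4* 3^3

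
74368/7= 10624 = 10624.00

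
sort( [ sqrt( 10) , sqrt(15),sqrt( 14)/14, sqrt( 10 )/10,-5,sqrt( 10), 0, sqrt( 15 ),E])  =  [ - 5,0,  sqrt( 14)/14, sqrt( 10)/10, E,  sqrt( 10), sqrt(  10),  sqrt( 15), sqrt( 15 )] 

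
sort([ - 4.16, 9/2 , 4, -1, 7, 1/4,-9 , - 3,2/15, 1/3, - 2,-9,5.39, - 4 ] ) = [ - 9, -9, - 4.16, - 4, - 3 ,-2, - 1,2/15,1/4,  1/3,  4, 9/2, 5.39 , 7]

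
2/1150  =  1/575= 0.00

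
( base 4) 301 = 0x31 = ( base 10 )49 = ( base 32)1h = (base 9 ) 54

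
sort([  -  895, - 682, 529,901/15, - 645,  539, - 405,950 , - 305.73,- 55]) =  [ - 895,-682,- 645  , - 405, - 305.73, - 55,901/15,  529, 539,  950]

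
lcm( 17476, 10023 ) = 681564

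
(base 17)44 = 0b1001000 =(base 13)57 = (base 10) 72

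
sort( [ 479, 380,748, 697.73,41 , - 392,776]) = [ - 392,41,  380, 479 , 697.73,748 , 776]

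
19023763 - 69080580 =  - 50056817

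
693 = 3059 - 2366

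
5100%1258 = 68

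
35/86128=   5/12304 = 0.00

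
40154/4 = 20077/2 = 10038.50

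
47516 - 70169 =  - 22653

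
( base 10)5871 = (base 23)B26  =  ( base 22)C2J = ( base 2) 1011011101111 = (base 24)a4f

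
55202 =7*7886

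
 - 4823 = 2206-7029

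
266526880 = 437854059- 171327179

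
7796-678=7118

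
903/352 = 2 + 199/352 = 2.57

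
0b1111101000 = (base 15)46a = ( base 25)1f0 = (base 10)1000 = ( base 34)TE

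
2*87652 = 175304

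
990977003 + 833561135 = 1824538138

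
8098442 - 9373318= -1274876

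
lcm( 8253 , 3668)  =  33012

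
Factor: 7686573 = 3^1*2562191^1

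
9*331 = 2979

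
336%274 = 62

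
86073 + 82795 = 168868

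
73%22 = 7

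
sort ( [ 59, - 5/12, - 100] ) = [ - 100,-5/12,  59 ] 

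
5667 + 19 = 5686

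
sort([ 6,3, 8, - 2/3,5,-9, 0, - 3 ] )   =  [ - 9, - 3, - 2/3, 0,3,5,6, 8]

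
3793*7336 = 27825448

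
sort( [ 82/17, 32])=[ 82/17,32]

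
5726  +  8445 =14171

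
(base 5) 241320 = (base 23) gld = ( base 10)8960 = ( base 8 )21400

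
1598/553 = 2 + 492/553 = 2.89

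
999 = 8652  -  7653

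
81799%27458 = 26883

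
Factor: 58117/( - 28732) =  - 89/44 = -  2^( - 2)*11^( - 1 )*89^1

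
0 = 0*929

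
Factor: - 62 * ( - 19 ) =1178 = 2^1* 19^1*31^1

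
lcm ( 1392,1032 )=59856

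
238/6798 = 119/3399 =0.04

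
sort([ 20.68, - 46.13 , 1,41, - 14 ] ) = [ - 46.13, - 14,1, 20.68, 41 ] 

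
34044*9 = 306396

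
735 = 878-143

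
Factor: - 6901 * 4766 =-32890166 = - 2^1*67^1*103^1*2383^1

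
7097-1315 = 5782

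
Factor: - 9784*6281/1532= -2^1*11^1 * 383^ ( - 1) * 571^1*1223^1=- 15363326/383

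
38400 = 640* 60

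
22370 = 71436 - 49066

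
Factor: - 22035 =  - 3^1*5^1*13^1*113^1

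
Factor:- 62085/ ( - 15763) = 3^1*5^1 * 11^( - 1 ) * 1433^ ( -1) * 4139^1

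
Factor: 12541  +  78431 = 90972 = 2^2*3^2 *7^1*19^2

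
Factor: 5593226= 2^1*109^1*25657^1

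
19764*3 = 59292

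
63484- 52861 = 10623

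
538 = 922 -384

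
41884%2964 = 388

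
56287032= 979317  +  55307715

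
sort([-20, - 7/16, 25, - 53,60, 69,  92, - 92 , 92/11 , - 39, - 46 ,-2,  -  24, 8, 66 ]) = [-92, - 53, - 46,  -  39, - 24, - 20, -2, - 7/16,8,92/11,25,60, 66,69,92 ] 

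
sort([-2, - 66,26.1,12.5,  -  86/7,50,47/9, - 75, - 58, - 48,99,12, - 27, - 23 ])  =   [ - 75, - 66, - 58, - 48,-27, - 23, - 86/7, - 2, 47/9,12,12.5,26.1, 50,99]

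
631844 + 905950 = 1537794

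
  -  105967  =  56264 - 162231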